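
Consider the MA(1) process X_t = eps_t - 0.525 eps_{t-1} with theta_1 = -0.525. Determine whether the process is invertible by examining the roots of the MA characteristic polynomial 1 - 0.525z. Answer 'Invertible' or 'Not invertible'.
\text{Invertible}

The MA(q) characteristic polynomial is P(z) = 1 - 0.525z.
Invertibility requires all roots to lie outside the unit circle, i.e. |z| > 1 for every root.
This is linear in z: 1 + (-0.525) z = 0  =>  z = -1/(-0.525) = 1.904762,  |z| = 1.904762.
Moduli of all roots: 1.9048.
All moduli strictly greater than 1? Yes.
Verdict: Invertible.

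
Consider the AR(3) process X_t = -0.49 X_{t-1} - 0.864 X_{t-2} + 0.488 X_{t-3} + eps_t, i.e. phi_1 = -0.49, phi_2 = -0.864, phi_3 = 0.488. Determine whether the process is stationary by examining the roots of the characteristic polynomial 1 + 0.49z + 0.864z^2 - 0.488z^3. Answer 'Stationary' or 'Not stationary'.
\text{Not stationary}

The AR(p) characteristic polynomial is P(z) = 1 + 0.49z + 0.864z^2 - 0.488z^3.
Stationarity requires all roots to lie outside the unit circle, i.e. |z| > 1 for every root.
Degree 3: look for a simple real root z0 first, then factor out (1 - z/z0) and solve the remaining quadratic.
Testing z0 = 2.5: P(2.5) = 1 + (0.49)(2.5) + (0.864)(2.5)^2 + (-0.488)(2.5)^3
  = 1 + (1.225) + (5.4) + (-7.625) = 0.  So z_0 = 2.5 is a root, |z_0| = 2.5.
Divide out the factor (1 - 0.4 z) = (1 - z/z0) (since 1/z0 = 0.4):
  P(z) = (1 - 0.4 z)(1 + (0.89) z + (1.22) z^2)
  [check: z-coef 0.89 - (0.4) = 0.49; z^2-coef 1.22 - (0.4)(0.89) = 0.864; z^3-coef -(0.4)(1.22) = -0.488.]
Remaining roots from the quadratic factor 1 + (0.89) z + (1.22) z^2:
  Set 1 + (0.89) z + (1.22) z^2 = 0, i.e. a z^2 + b z + c = 0 with a = 1.22, b = 0.89, c = 1.
  Discriminant D = b^2 - 4ac = (0.89)^2 - 4*(1.22)*1 = 0.7921 - (4.88) = -4.0879.
  D < 0, so the roots are the complex-conjugate pair z = (-b +/- i sqrt(-D)) / (2a) = -0.3648 +/- 0.8286i.
  For a conjugate pair |z|^2 = z * conj(z) = (product of roots) = c/a = 1/(1.22) = 0.819672, so |z| = sqrt(0.819672) = 0.9054 for both roots.
Moduli of all roots: 2.5000, 0.9054, 0.9054.
All moduli strictly greater than 1? No.
Verdict: Not stationary.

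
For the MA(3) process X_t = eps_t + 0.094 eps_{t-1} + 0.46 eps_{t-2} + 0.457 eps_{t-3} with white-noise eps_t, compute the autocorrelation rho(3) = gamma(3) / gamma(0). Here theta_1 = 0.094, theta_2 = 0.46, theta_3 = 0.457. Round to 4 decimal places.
\rho(3) = 0.3197

For an MA(q) process with theta_0 = 1, the autocovariance is
  gamma(k) = sigma^2 * sum_{i=0..q-k} theta_i * theta_{i+k},
and rho(k) = gamma(k) / gamma(0). Sigma^2 cancels.
  numerator   = (1)*(0.457) = 0.457.
  denominator = (1)^2 + (0.094)^2 + (0.46)^2 + (0.457)^2 = 1.429285.
  rho(3) = 0.457 / 1.429285 = 0.3197.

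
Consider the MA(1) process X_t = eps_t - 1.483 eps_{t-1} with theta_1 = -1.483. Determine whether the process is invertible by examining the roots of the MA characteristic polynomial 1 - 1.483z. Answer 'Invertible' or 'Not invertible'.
\text{Not invertible}

The MA(q) characteristic polynomial is P(z) = 1 - 1.483z.
Invertibility requires all roots to lie outside the unit circle, i.e. |z| > 1 for every root.
This is linear in z: 1 + (-1.483) z = 0  =>  z = -1/(-1.483) = 0.674309,  |z| = 0.674309.
Moduli of all roots: 0.6743.
All moduli strictly greater than 1? No.
Verdict: Not invertible.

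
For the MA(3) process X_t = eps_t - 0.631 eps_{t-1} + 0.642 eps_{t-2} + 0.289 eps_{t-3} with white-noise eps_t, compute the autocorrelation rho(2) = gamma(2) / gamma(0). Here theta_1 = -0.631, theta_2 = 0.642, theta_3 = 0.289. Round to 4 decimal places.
\rho(2) = 0.2427

For an MA(q) process with theta_0 = 1, the autocovariance is
  gamma(k) = sigma^2 * sum_{i=0..q-k} theta_i * theta_{i+k},
and rho(k) = gamma(k) / gamma(0). Sigma^2 cancels.
  numerator   = (1)*(0.642) + (-0.631)*(0.289) = 0.459641.
  denominator = (1)^2 + (-0.631)^2 + (0.642)^2 + (0.289)^2 = 1.893846.
  rho(2) = 0.459641 / 1.893846 = 0.2427.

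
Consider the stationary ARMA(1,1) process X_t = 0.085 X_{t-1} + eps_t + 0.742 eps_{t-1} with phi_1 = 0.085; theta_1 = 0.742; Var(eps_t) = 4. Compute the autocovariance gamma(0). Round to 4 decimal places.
\gamma(0) = 6.7556

Multiply the model equation by X_{t-k} and take expectations. With theta_0 = psi_0 = 1 and psi_j the MA(infinity) weights, this gives
  gamma(k) - sum_i phi_i gamma(k-i) = c_k,
  c_k = sigma^2 * sum_{j=k..q} theta_j psi_{j-k}   (c_k = 0 for k > q),
using gamma(-m) = gamma(m).
psi-weights needed (psi_j = theta_j + sum_i phi_i psi_{j-i}):
  psi_1 = theta_1 + phi_1 = 0.742 + (0.085) = 0.827
Right-hand sides:
  c_0 = sigma^2 (1 + theta_1 psi_1) = 4 * (1 + (0.742)(0.827)) = 4 * 1.613634 = 6.454536
  c_1 = sigma^2 theta_1 = 4 * (0.742) = 2.968
  c_2 = 0
Equations for k = 0 and k = 1 (AR order 1):
  gamma(0) = phi_1 gamma(1) + c_0
  gamma(1) = phi_1 gamma(0) + c_1
Substituting the second into the first: gamma(0) (1 - phi_1^2) = c_0 + phi_1 c_1, so
  gamma(0) = (c_0 + phi_1 c_1) / (1 - phi_1^2) = (6.454536 + (0.085)(2.968)) / (1 - (0.085)^2) = 6.706816 / 0.992775 = 6.755625.
Therefore gamma(0) = 6.7556 (to 4 decimal places).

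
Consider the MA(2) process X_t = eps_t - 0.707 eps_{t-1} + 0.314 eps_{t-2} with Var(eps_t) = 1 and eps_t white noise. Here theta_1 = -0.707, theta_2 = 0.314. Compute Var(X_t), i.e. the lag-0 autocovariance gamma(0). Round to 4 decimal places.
\gamma(0) = 1.5984

For an MA(q) process X_t = eps_t + sum_i theta_i eps_{t-i} with
Var(eps_t) = sigma^2, the variance is
  gamma(0) = sigma^2 * (1 + sum_i theta_i^2).
  sum_i theta_i^2 = (-0.707)^2 + (0.314)^2 = 0.499849 + 0.098596 = 0.598445.
  gamma(0) = 1 * (1 + 0.598445) = 1 * 1.598445 = 1.598445, which rounds to 1.5984.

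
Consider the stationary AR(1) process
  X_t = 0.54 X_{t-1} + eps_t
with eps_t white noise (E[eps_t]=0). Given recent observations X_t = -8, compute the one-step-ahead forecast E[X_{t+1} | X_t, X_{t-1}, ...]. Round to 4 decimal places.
E[X_{t+1} \mid \mathcal F_t] = -4.3200

For an AR(p) model X_t = c + sum_i phi_i X_{t-i} + eps_t, the
one-step-ahead conditional mean is
  E[X_{t+1} | X_t, ...] = c + sum_i phi_i X_{t+1-i}.
Substitute known values:
  E[X_{t+1} | ...] = (0.54) * (-8)
                   = -4.3200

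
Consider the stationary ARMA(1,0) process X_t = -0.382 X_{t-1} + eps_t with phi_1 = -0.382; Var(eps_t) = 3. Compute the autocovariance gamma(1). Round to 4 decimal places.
\gamma(1) = -1.3418

Multiply the model equation by X_{t-k} and take expectations. With theta_0 = psi_0 = 1 and psi_j the MA(infinity) weights, this gives
  gamma(k) - sum_i phi_i gamma(k-i) = c_k,
  c_k = sigma^2 * sum_{j=k..q} theta_j psi_{j-k}   (c_k = 0 for k > q),
using gamma(-m) = gamma(m).
Pure AR (q = 0): c_0 = sigma^2 = 3, c_k = 0 for k >= 1.
Equations for k = 0 and k = 1 (AR order 1):
  gamma(0) = phi_1 gamma(1) + c_0
  gamma(1) = phi_1 gamma(0) + c_1
Substituting the second into the first: gamma(0) (1 - phi_1^2) = c_0 + phi_1 c_1, so
  gamma(0) = c_0 / (1 - phi_1^2) = 3 / (1 - (-0.382)^2) = 3 / 0.854076 = 3.512568.
  gamma(1) = phi_1 gamma(0) = (-0.382)(3.512568) = -1.341801.
Therefore gamma(1) = -1.3418 (to 4 decimal places).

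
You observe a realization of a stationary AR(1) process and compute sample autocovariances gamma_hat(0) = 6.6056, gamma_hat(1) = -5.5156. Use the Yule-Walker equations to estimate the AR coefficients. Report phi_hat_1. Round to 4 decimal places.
\hat\phi_{1} = -0.8350

The Yule-Walker equations for an AR(p) process read, in matrix form,
  Gamma_p phi = r_p,   with   (Gamma_p)_{ij} = gamma(|i - j|),
                       (r_p)_i = gamma(i),   i,j = 1..p.
Substitute the sample gammas (Toeplitz matrix and right-hand side of size 1):
  Gamma_p = [[6.6056]]
  r_p     = [-5.5156]
With p = 1 this is the single equation gamma(0) phi_1 = gamma(1):
  phi_hat_1 = gamma(1) / gamma(0) = -5.5156 / 6.6056 = -0.8350.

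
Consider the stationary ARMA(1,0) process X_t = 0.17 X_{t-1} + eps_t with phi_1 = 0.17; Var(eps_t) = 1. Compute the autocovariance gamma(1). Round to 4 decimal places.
\gamma(1) = 0.1751

Multiply the model equation by X_{t-k} and take expectations. With theta_0 = psi_0 = 1 and psi_j the MA(infinity) weights, this gives
  gamma(k) - sum_i phi_i gamma(k-i) = c_k,
  c_k = sigma^2 * sum_{j=k..q} theta_j psi_{j-k}   (c_k = 0 for k > q),
using gamma(-m) = gamma(m).
Pure AR (q = 0): c_0 = sigma^2 = 1, c_k = 0 for k >= 1.
Equations for k = 0 and k = 1 (AR order 1):
  gamma(0) = phi_1 gamma(1) + c_0
  gamma(1) = phi_1 gamma(0) + c_1
Substituting the second into the first: gamma(0) (1 - phi_1^2) = c_0 + phi_1 c_1, so
  gamma(0) = c_0 / (1 - phi_1^2) = 1 / (1 - (0.17)^2) = 1 / 0.9711 = 1.02976.
  gamma(1) = phi_1 gamma(0) = (0.17)(1.02976) = 0.175059.
Therefore gamma(1) = 0.1751 (to 4 decimal places).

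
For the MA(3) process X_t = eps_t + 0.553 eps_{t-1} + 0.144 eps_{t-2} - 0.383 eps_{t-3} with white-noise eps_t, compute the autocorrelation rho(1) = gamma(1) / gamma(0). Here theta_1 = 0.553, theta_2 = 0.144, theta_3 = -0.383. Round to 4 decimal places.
\rho(1) = 0.3920

For an MA(q) process with theta_0 = 1, the autocovariance is
  gamma(k) = sigma^2 * sum_{i=0..q-k} theta_i * theta_{i+k},
and rho(k) = gamma(k) / gamma(0). Sigma^2 cancels.
  numerator   = (1)*(0.553) + (0.553)*(0.144) + (0.144)*(-0.383) = 0.57748.
  denominator = (1)^2 + (0.553)^2 + (0.144)^2 + (-0.383)^2 = 1.473234.
  rho(1) = 0.57748 / 1.473234 = 0.3920.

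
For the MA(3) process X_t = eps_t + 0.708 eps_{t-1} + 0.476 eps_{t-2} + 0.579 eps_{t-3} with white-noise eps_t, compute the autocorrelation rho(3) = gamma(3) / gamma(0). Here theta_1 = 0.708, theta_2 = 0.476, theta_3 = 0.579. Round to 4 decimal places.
\rho(3) = 0.2806

For an MA(q) process with theta_0 = 1, the autocovariance is
  gamma(k) = sigma^2 * sum_{i=0..q-k} theta_i * theta_{i+k},
and rho(k) = gamma(k) / gamma(0). Sigma^2 cancels.
  numerator   = (1)*(0.579) = 0.579.
  denominator = (1)^2 + (0.708)^2 + (0.476)^2 + (0.579)^2 = 2.063081.
  rho(3) = 0.579 / 2.063081 = 0.2806.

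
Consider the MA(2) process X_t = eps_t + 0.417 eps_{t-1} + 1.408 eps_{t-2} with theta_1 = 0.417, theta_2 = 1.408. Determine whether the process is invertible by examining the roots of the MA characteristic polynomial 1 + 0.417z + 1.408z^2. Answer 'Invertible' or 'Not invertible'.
\text{Not invertible}

The MA(q) characteristic polynomial is P(z) = 1 + 0.417z + 1.408z^2.
Invertibility requires all roots to lie outside the unit circle, i.e. |z| > 1 for every root.
Set 1 + (0.417) z + (1.408) z^2 = 0, i.e. a z^2 + b z + c = 0 with a = 1.408, b = 0.417, c = 1.
Discriminant D = b^2 - 4ac = (0.417)^2 - 4*(1.408)*1 = 0.173889 - (5.632) = -5.458111.
D < 0, so the roots are the complex-conjugate pair z = (-b +/- i sqrt(-D)) / (2a) = -0.1481 +/- 0.8296i.
For a conjugate pair |z|^2 = z * conj(z) = (product of roots) = c/a = 1/(1.408) = 0.710227, so |z| = sqrt(0.710227) = 0.8427 for both roots.
Moduli of all roots: 0.8427, 0.8427.
All moduli strictly greater than 1? No.
Verdict: Not invertible.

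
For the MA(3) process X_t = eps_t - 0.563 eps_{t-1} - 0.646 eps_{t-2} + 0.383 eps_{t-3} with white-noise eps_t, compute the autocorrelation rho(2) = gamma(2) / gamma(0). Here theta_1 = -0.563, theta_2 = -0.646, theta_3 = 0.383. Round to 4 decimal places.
\rho(2) = -0.4581

For an MA(q) process with theta_0 = 1, the autocovariance is
  gamma(k) = sigma^2 * sum_{i=0..q-k} theta_i * theta_{i+k},
and rho(k) = gamma(k) / gamma(0). Sigma^2 cancels.
  numerator   = (1)*(-0.646) + (-0.563)*(0.383) = -0.861629.
  denominator = (1)^2 + (-0.563)^2 + (-0.646)^2 + (0.383)^2 = 1.880974.
  rho(2) = -0.861629 / 1.880974 = -0.4581.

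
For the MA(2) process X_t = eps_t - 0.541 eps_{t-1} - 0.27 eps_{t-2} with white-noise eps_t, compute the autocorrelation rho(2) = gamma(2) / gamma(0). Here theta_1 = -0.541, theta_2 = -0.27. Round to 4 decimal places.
\rho(2) = -0.1977

For an MA(q) process with theta_0 = 1, the autocovariance is
  gamma(k) = sigma^2 * sum_{i=0..q-k} theta_i * theta_{i+k},
and rho(k) = gamma(k) / gamma(0). Sigma^2 cancels.
  numerator   = (1)*(-0.27) = -0.27.
  denominator = (1)^2 + (-0.541)^2 + (-0.27)^2 = 1.365581.
  rho(2) = -0.27 / 1.365581 = -0.1977.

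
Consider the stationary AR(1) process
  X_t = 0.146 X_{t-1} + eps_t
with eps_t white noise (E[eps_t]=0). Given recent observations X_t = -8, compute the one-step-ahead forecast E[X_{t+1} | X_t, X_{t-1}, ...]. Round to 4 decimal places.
E[X_{t+1} \mid \mathcal F_t] = -1.1680

For an AR(p) model X_t = c + sum_i phi_i X_{t-i} + eps_t, the
one-step-ahead conditional mean is
  E[X_{t+1} | X_t, ...] = c + sum_i phi_i X_{t+1-i}.
Substitute known values:
  E[X_{t+1} | ...] = (0.146) * (-8)
                   = -1.1680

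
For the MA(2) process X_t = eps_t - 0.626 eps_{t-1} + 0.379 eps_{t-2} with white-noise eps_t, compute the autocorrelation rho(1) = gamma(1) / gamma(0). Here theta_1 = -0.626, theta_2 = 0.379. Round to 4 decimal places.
\rho(1) = -0.5622

For an MA(q) process with theta_0 = 1, the autocovariance is
  gamma(k) = sigma^2 * sum_{i=0..q-k} theta_i * theta_{i+k},
and rho(k) = gamma(k) / gamma(0). Sigma^2 cancels.
  numerator   = (1)*(-0.626) + (-0.626)*(0.379) = -0.863254.
  denominator = (1)^2 + (-0.626)^2 + (0.379)^2 = 1.535517.
  rho(1) = -0.863254 / 1.535517 = -0.5622.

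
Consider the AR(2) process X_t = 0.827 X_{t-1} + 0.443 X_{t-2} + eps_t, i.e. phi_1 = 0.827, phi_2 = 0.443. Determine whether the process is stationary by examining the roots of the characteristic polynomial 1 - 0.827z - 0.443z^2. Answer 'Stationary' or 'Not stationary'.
\text{Not stationary}

The AR(p) characteristic polynomial is P(z) = 1 - 0.827z - 0.443z^2.
Stationarity requires all roots to lie outside the unit circle, i.e. |z| > 1 for every root.
Set 1 + (-0.827) z + (-0.443) z^2 = 0, i.e. a z^2 + b z + c = 0 with a = -0.443, b = -0.827, c = 1.
Discriminant D = b^2 - 4ac = (-0.827)^2 - 4*(-0.443)*1 = 0.683929 - (-1.772) = 2.455929.
D >= 0, so the roots are real: z = (-b +/- sqrt(D)) / (2a) = (0.827 +/- 1.56714) / (-0.886).
  z_1 = (0.827 + 1.56714) / (-0.886) = -2.7022,   |z_1| = 2.7022.
  z_2 = (0.827 - 1.56714) / (-0.886) = 0.8354,   |z_2| = 0.8354.
Moduli of all roots: 2.7022, 0.8354.
All moduli strictly greater than 1? No.
Verdict: Not stationary.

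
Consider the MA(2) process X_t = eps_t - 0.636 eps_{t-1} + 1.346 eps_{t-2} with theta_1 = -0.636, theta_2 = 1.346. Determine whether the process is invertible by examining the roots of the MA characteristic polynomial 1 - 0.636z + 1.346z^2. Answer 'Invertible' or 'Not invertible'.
\text{Not invertible}

The MA(q) characteristic polynomial is P(z) = 1 - 0.636z + 1.346z^2.
Invertibility requires all roots to lie outside the unit circle, i.e. |z| > 1 for every root.
Set 1 + (-0.636) z + (1.346) z^2 = 0, i.e. a z^2 + b z + c = 0 with a = 1.346, b = -0.636, c = 1.
Discriminant D = b^2 - 4ac = (-0.636)^2 - 4*(1.346)*1 = 0.404496 - (5.384) = -4.979504.
D < 0, so the roots are the complex-conjugate pair z = (-b +/- i sqrt(-D)) / (2a) = 0.2363 +/- 0.8289i.
For a conjugate pair |z|^2 = z * conj(z) = (product of roots) = c/a = 1/(1.346) = 0.742942, so |z| = sqrt(0.742942) = 0.8619 for both roots.
Moduli of all roots: 0.8619, 0.8619.
All moduli strictly greater than 1? No.
Verdict: Not invertible.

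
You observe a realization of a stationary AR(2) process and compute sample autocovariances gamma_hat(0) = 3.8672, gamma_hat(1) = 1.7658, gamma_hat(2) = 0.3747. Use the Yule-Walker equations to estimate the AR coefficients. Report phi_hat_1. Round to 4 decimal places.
\hat\phi_{1} = 0.5210

The Yule-Walker equations for an AR(p) process read, in matrix form,
  Gamma_p phi = r_p,   with   (Gamma_p)_{ij} = gamma(|i - j|),
                       (r_p)_i = gamma(i),   i,j = 1..p.
Substitute the sample gammas (Toeplitz matrix and right-hand side of size 2):
  Gamma_p = [[3.8672, 1.7658], [1.7658, 3.8672]]
  r_p     = [1.7658, 0.3747]
Written out:
  3.8672 phi_1 + 1.7658 phi_2 = 1.7658
  1.7658 phi_1 + 3.8672 phi_2 = 0.3747
Solve by Cramer's rule:
  det = gamma(0)^2 - gamma(1)^2 = (3.8672)^2 - (1.7658)^2 = 14.95523584 - 3.11804964 = 11.8371862
  phi_hat_1 = [gamma(1) gamma(0) - gamma(1) gamma(2)] / det = [(1.7658)(3.8672) - (1.7658)(0.3747)] / 11.8371862 = 6.1670565 / 11.8371862 = 0.521
  phi_hat_2 = [gamma(0) gamma(2) - gamma(1)^2] / det = [(3.8672)(0.3747) - (1.7658)^2] / 11.8371862 = -1.6690098 / 11.8371862 = -0.141
So phi_hat = [0.5210, -0.1410].
Therefore phi_hat_1 = 0.5210.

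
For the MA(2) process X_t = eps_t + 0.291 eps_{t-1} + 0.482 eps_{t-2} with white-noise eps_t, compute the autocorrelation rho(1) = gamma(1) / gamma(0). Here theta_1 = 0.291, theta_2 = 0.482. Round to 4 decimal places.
\rho(1) = 0.3275

For an MA(q) process with theta_0 = 1, the autocovariance is
  gamma(k) = sigma^2 * sum_{i=0..q-k} theta_i * theta_{i+k},
and rho(k) = gamma(k) / gamma(0). Sigma^2 cancels.
  numerator   = (1)*(0.291) + (0.291)*(0.482) = 0.431262.
  denominator = (1)^2 + (0.291)^2 + (0.482)^2 = 1.317005.
  rho(1) = 0.431262 / 1.317005 = 0.3275.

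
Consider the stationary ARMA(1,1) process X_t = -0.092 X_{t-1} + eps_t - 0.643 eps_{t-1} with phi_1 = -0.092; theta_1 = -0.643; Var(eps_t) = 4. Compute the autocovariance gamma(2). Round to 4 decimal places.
\gamma(2) = 0.2889

Multiply the model equation by X_{t-k} and take expectations. With theta_0 = psi_0 = 1 and psi_j the MA(infinity) weights, this gives
  gamma(k) - sum_i phi_i gamma(k-i) = c_k,
  c_k = sigma^2 * sum_{j=k..q} theta_j psi_{j-k}   (c_k = 0 for k > q),
using gamma(-m) = gamma(m).
psi-weights needed (psi_j = theta_j + sum_i phi_i psi_{j-i}):
  psi_1 = theta_1 + phi_1 = -0.643 + (-0.092) = -0.735
Right-hand sides:
  c_0 = sigma^2 (1 + theta_1 psi_1) = 4 * (1 + (-0.643)(-0.735)) = 4 * 1.472605 = 5.89042
  c_1 = sigma^2 theta_1 = 4 * (-0.643) = -2.572
  c_2 = 0
Equations for k = 0 and k = 1 (AR order 1):
  gamma(0) = phi_1 gamma(1) + c_0
  gamma(1) = phi_1 gamma(0) + c_1
Substituting the second into the first: gamma(0) (1 - phi_1^2) = c_0 + phi_1 c_1, so
  gamma(0) = (c_0 + phi_1 c_1) / (1 - phi_1^2) = (5.89042 + (-0.092)(-2.572)) / (1 - (-0.092)^2) = 6.127044 / 0.991536 = 6.179346.
  gamma(1) = phi_1 gamma(0) + c_1 = (-0.092)(6.179346) + (-2.572) = -3.1405.
For k = 2 (> q): gamma(2) = phi_1 gamma(1) = (-0.092)(-3.1405) = 0.288926.
Therefore gamma(2) = 0.2889 (to 4 decimal places).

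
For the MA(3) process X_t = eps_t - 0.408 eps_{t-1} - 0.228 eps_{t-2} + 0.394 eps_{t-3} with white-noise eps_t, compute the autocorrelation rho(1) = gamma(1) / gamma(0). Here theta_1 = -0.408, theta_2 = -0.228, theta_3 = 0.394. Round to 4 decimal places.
\rho(1) = -0.2947

For an MA(q) process with theta_0 = 1, the autocovariance is
  gamma(k) = sigma^2 * sum_{i=0..q-k} theta_i * theta_{i+k},
and rho(k) = gamma(k) / gamma(0). Sigma^2 cancels.
  numerator   = (1)*(-0.408) + (-0.408)*(-0.228) + (-0.228)*(0.394) = -0.404808.
  denominator = (1)^2 + (-0.408)^2 + (-0.228)^2 + (0.394)^2 = 1.373684.
  rho(1) = -0.404808 / 1.373684 = -0.2947.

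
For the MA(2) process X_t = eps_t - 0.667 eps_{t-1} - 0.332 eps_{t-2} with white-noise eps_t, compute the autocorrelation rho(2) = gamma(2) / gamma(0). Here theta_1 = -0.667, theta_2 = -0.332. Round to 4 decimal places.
\rho(2) = -0.2135

For an MA(q) process with theta_0 = 1, the autocovariance is
  gamma(k) = sigma^2 * sum_{i=0..q-k} theta_i * theta_{i+k},
and rho(k) = gamma(k) / gamma(0). Sigma^2 cancels.
  numerator   = (1)*(-0.332) = -0.332.
  denominator = (1)^2 + (-0.667)^2 + (-0.332)^2 = 1.555113.
  rho(2) = -0.332 / 1.555113 = -0.2135.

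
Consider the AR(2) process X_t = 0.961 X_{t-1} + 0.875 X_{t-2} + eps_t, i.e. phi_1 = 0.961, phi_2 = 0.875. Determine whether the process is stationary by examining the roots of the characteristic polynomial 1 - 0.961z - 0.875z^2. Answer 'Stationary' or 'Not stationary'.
\text{Not stationary}

The AR(p) characteristic polynomial is P(z) = 1 - 0.961z - 0.875z^2.
Stationarity requires all roots to lie outside the unit circle, i.e. |z| > 1 for every root.
Set 1 + (-0.961) z + (-0.875) z^2 = 0, i.e. a z^2 + b z + c = 0 with a = -0.875, b = -0.961, c = 1.
Discriminant D = b^2 - 4ac = (-0.961)^2 - 4*(-0.875)*1 = 0.923521 - (-3.5) = 4.423521.
D >= 0, so the roots are real: z = (-b +/- sqrt(D)) / (2a) = (0.961 +/- 2.103217) / (-1.75).
  z_1 = (0.961 + 2.103217) / (-1.75) = -1.751,   |z_1| = 1.751.
  z_2 = (0.961 - 2.103217) / (-1.75) = 0.6527,   |z_2| = 0.6527.
Moduli of all roots: 1.7510, 0.6527.
All moduli strictly greater than 1? No.
Verdict: Not stationary.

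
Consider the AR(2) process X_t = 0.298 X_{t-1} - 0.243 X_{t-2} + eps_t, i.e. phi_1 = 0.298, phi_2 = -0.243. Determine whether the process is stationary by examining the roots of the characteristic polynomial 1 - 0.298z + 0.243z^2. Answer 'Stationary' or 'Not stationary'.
\text{Stationary}

The AR(p) characteristic polynomial is P(z) = 1 - 0.298z + 0.243z^2.
Stationarity requires all roots to lie outside the unit circle, i.e. |z| > 1 for every root.
Set 1 + (-0.298) z + (0.243) z^2 = 0, i.e. a z^2 + b z + c = 0 with a = 0.243, b = -0.298, c = 1.
Discriminant D = b^2 - 4ac = (-0.298)^2 - 4*(0.243)*1 = 0.088804 - (0.972) = -0.883196.
D < 0, so the roots are the complex-conjugate pair z = (-b +/- i sqrt(-D)) / (2a) = 0.6132 +/- 1.9337i.
For a conjugate pair |z|^2 = z * conj(z) = (product of roots) = c/a = 1/(0.243) = 4.115226, so |z| = sqrt(4.115226) = 2.0286 for both roots.
Moduli of all roots: 2.0286, 2.0286.
All moduli strictly greater than 1? Yes.
Verdict: Stationary.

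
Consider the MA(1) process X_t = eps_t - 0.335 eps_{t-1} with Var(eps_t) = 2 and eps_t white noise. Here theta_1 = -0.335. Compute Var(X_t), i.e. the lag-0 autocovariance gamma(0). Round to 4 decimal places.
\gamma(0) = 2.2245

For an MA(q) process X_t = eps_t + sum_i theta_i eps_{t-i} with
Var(eps_t) = sigma^2, the variance is
  gamma(0) = sigma^2 * (1 + sum_i theta_i^2).
  sum_i theta_i^2 = (-0.335)^2 = 0.112225.
  gamma(0) = 2 * (1 + 0.112225) = 2 * 1.112225 = 2.22445, which rounds to 2.2245.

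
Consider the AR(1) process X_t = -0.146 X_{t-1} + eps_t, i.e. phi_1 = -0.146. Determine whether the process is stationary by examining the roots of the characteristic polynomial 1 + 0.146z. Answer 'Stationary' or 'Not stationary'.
\text{Stationary}

The AR(p) characteristic polynomial is P(z) = 1 + 0.146z.
Stationarity requires all roots to lie outside the unit circle, i.e. |z| > 1 for every root.
This is linear in z: 1 + (0.146) z = 0  =>  z = -1/(0.146) = -6.849315,  |z| = 6.849315.
Moduli of all roots: 6.8493.
All moduli strictly greater than 1? Yes.
Verdict: Stationary.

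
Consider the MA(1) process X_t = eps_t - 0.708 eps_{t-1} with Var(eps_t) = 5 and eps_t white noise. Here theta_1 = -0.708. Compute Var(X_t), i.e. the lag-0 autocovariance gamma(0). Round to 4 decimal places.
\gamma(0) = 7.5063

For an MA(q) process X_t = eps_t + sum_i theta_i eps_{t-i} with
Var(eps_t) = sigma^2, the variance is
  gamma(0) = sigma^2 * (1 + sum_i theta_i^2).
  sum_i theta_i^2 = (-0.708)^2 = 0.501264.
  gamma(0) = 5 * (1 + 0.501264) = 5 * 1.501264 = 7.50632, which rounds to 7.5063.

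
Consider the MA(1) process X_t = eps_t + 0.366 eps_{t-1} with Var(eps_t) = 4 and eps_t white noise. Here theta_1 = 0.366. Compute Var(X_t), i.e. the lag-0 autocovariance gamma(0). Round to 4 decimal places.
\gamma(0) = 4.5358

For an MA(q) process X_t = eps_t + sum_i theta_i eps_{t-i} with
Var(eps_t) = sigma^2, the variance is
  gamma(0) = sigma^2 * (1 + sum_i theta_i^2).
  sum_i theta_i^2 = (0.366)^2 = 0.133956.
  gamma(0) = 4 * (1 + 0.133956) = 4 * 1.133956 = 4.535824, which rounds to 4.5358.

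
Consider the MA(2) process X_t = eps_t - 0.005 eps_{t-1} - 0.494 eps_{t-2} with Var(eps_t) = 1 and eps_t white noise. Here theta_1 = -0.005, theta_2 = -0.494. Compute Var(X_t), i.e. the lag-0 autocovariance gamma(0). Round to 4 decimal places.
\gamma(0) = 1.2441

For an MA(q) process X_t = eps_t + sum_i theta_i eps_{t-i} with
Var(eps_t) = sigma^2, the variance is
  gamma(0) = sigma^2 * (1 + sum_i theta_i^2).
  sum_i theta_i^2 = (-0.005)^2 + (-0.494)^2 = 0.000025 + 0.244036 = 0.244061.
  gamma(0) = 1 * (1 + 0.244061) = 1 * 1.244061 = 1.244061, which rounds to 1.2441.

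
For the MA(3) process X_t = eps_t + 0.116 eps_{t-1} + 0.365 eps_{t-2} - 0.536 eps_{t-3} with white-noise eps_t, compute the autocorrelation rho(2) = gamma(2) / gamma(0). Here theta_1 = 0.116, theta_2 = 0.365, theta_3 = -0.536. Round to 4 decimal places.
\rho(2) = 0.2112

For an MA(q) process with theta_0 = 1, the autocovariance is
  gamma(k) = sigma^2 * sum_{i=0..q-k} theta_i * theta_{i+k},
and rho(k) = gamma(k) / gamma(0). Sigma^2 cancels.
  numerator   = (1)*(0.365) + (0.116)*(-0.536) = 0.302824.
  denominator = (1)^2 + (0.116)^2 + (0.365)^2 + (-0.536)^2 = 1.433977.
  rho(2) = 0.302824 / 1.433977 = 0.2112.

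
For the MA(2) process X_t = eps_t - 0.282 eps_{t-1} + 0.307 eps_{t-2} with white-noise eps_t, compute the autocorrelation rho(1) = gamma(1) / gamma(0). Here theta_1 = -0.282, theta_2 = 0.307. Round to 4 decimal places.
\rho(1) = -0.3140

For an MA(q) process with theta_0 = 1, the autocovariance is
  gamma(k) = sigma^2 * sum_{i=0..q-k} theta_i * theta_{i+k},
and rho(k) = gamma(k) / gamma(0). Sigma^2 cancels.
  numerator   = (1)*(-0.282) + (-0.282)*(0.307) = -0.368574.
  denominator = (1)^2 + (-0.282)^2 + (0.307)^2 = 1.173773.
  rho(1) = -0.368574 / 1.173773 = -0.3140.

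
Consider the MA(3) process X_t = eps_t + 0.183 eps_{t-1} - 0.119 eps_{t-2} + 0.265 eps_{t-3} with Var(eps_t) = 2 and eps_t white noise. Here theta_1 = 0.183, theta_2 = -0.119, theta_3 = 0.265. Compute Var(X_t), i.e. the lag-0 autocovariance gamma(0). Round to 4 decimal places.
\gamma(0) = 2.2358

For an MA(q) process X_t = eps_t + sum_i theta_i eps_{t-i} with
Var(eps_t) = sigma^2, the variance is
  gamma(0) = sigma^2 * (1 + sum_i theta_i^2).
  sum_i theta_i^2 = (0.183)^2 + (-0.119)^2 + (0.265)^2 = 0.033489 + 0.014161 + 0.070225 = 0.117875.
  gamma(0) = 2 * (1 + 0.117875) = 2 * 1.117875 = 2.23575, which rounds to 2.2358.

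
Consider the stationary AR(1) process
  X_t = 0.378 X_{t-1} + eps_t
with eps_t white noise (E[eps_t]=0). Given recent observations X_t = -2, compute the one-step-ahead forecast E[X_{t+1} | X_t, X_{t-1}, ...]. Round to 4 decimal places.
E[X_{t+1} \mid \mathcal F_t] = -0.7560

For an AR(p) model X_t = c + sum_i phi_i X_{t-i} + eps_t, the
one-step-ahead conditional mean is
  E[X_{t+1} | X_t, ...] = c + sum_i phi_i X_{t+1-i}.
Substitute known values:
  E[X_{t+1} | ...] = (0.378) * (-2)
                   = -0.7560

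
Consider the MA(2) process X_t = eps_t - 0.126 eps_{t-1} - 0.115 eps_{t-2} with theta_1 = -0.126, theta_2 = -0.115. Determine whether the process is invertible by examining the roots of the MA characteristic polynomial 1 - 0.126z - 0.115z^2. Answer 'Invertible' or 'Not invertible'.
\text{Invertible}

The MA(q) characteristic polynomial is P(z) = 1 - 0.126z - 0.115z^2.
Invertibility requires all roots to lie outside the unit circle, i.e. |z| > 1 for every root.
Set 1 + (-0.126) z + (-0.115) z^2 = 0, i.e. a z^2 + b z + c = 0 with a = -0.115, b = -0.126, c = 1.
Discriminant D = b^2 - 4ac = (-0.126)^2 - 4*(-0.115)*1 = 0.015876 - (-0.46) = 0.475876.
D >= 0, so the roots are real: z = (-b +/- sqrt(D)) / (2a) = (0.126 +/- 0.689838) / (-0.23).
  z_1 = (0.126 + 0.689838) / (-0.23) = -3.5471,   |z_1| = 3.5471.
  z_2 = (0.126 - 0.689838) / (-0.23) = 2.4515,   |z_2| = 2.4515.
Moduli of all roots: 3.5471, 2.4515.
All moduli strictly greater than 1? Yes.
Verdict: Invertible.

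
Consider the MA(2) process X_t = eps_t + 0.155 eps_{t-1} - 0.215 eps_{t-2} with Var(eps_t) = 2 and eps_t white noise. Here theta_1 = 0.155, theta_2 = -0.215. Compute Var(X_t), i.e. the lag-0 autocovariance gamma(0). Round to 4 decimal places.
\gamma(0) = 2.1405

For an MA(q) process X_t = eps_t + sum_i theta_i eps_{t-i} with
Var(eps_t) = sigma^2, the variance is
  gamma(0) = sigma^2 * (1 + sum_i theta_i^2).
  sum_i theta_i^2 = (0.155)^2 + (-0.215)^2 = 0.024025 + 0.046225 = 0.07025.
  gamma(0) = 2 * (1 + 0.07025) = 2 * 1.07025 = 2.1405.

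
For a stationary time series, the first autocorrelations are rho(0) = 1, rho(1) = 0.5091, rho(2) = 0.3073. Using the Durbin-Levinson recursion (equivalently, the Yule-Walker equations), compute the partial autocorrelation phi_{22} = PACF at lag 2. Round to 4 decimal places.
\phi_{22} = 0.0650

The PACF at lag k is phi_{kk}, the last component of the solution
to the Yule-Walker system G_k phi = r_k where
  (G_k)_{ij} = rho(|i - j|), (r_k)_i = rho(i), i,j = 1..k.
Equivalently, Durbin-Levinson gives phi_{kk} iteratively:
  phi_{11} = rho(1)
  phi_{kk} = [rho(k) - sum_{j=1..k-1} phi_{k-1,j} rho(k-j)]
            / [1 - sum_{j=1..k-1} phi_{k-1,j} rho(j)],
  phi_{k,j} = phi_{k-1,j} - phi_{kk} phi_{k-1,k-j},  j = 1..k-1.
Step k = 1:
  phi_11 = rho(1) = 0.5091.
Step k = 2:
  phi_22 = [rho(2) - phi_11 rho(1)] / [1 - phi_11 rho(1)] = [0.3073 - (0.5091)(0.5091)] / [1 - (0.5091)(0.5091)]
         = 0.04811719 / 0.74081719 = 0.065.
Therefore phi_{22} = 0.0650.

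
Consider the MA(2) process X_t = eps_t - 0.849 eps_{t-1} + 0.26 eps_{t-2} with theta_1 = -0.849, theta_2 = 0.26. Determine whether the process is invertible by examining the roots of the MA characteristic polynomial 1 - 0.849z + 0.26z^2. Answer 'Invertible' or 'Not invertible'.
\text{Invertible}

The MA(q) characteristic polynomial is P(z) = 1 - 0.849z + 0.26z^2.
Invertibility requires all roots to lie outside the unit circle, i.e. |z| > 1 for every root.
Set 1 + (-0.849) z + (0.26) z^2 = 0, i.e. a z^2 + b z + c = 0 with a = 0.26, b = -0.849, c = 1.
Discriminant D = b^2 - 4ac = (-0.849)^2 - 4*(0.26)*1 = 0.720801 - (1.04) = -0.319199.
D < 0, so the roots are the complex-conjugate pair z = (-b +/- i sqrt(-D)) / (2a) = 1.6327 +/- 1.0865i.
For a conjugate pair |z|^2 = z * conj(z) = (product of roots) = c/a = 1/(0.26) = 3.846154, so |z| = sqrt(3.846154) = 1.9612 for both roots.
Moduli of all roots: 1.9612, 1.9612.
All moduli strictly greater than 1? Yes.
Verdict: Invertible.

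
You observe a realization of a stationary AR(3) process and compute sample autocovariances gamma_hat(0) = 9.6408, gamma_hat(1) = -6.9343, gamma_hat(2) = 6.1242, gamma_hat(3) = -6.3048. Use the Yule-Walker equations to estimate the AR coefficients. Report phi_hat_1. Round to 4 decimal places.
\hat\phi_{1} = -0.4720

The Yule-Walker equations for an AR(p) process read, in matrix form,
  Gamma_p phi = r_p,   with   (Gamma_p)_{ij} = gamma(|i - j|),
                       (r_p)_i = gamma(i),   i,j = 1..p.
Substitute the sample gammas (Toeplitz matrix and right-hand side of size 3):
  Gamma_p = [[9.6408, -6.9343, 6.1242], [-6.9343, 9.6408, -6.9343], [6.1242, -6.9343, 9.6408]]
  r_p     = [-6.9343, 6.1242, -6.3048]
Written out (R1..R3):
  (R1) 9.6408 phi_1 - 6.9343 phi_2 + 6.1242 phi_3 = -6.9343
  (R2) -6.9343 phi_1 + 9.6408 phi_2 - 6.9343 phi_3 = 6.1242
  (R3) 6.1242 phi_1 - 6.9343 phi_2 + 9.6408 phi_3 = -6.3048
Gaussian elimination:
  R2 <- R2 - (-6.9343/9.6408) R1 = R2 - (-0.719266) R1:  4.653194 phi_2 - 2.529371 phi_3 = 1.136594
  R3 <- R3 - (6.1242/9.6408) R1 = R3 - (0.635238) R1:  -2.529371 phi_2 + 5.750477 phi_3 = -1.899871
  R3 <- R3 - (-2.529371/4.653194) R2 = R3 - (-0.543577) R2:  4.375568 phi_3 = -1.282044
Back-substitution:
  phi_hat_3 = -1.282044 / 4.375568 = -0.293001
  phi_hat_2 = (1.136594 - (-2.529371)(-0.293001)) / 4.653194 = 0.084992
  phi_hat_1 = (-6.9343 - (-6.9343)(0.084992) - (6.1242)(-0.293001)) / 9.6408 = -0.472009
So phi_hat = [-0.4720, 0.0850, -0.2930].
Therefore phi_hat_1 = -0.4720.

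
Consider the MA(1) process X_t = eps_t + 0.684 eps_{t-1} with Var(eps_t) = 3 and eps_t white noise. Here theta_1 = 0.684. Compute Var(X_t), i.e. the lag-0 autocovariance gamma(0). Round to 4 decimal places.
\gamma(0) = 4.4036

For an MA(q) process X_t = eps_t + sum_i theta_i eps_{t-i} with
Var(eps_t) = sigma^2, the variance is
  gamma(0) = sigma^2 * (1 + sum_i theta_i^2).
  sum_i theta_i^2 = (0.684)^2 = 0.467856.
  gamma(0) = 3 * (1 + 0.467856) = 3 * 1.467856 = 4.403568, which rounds to 4.4036.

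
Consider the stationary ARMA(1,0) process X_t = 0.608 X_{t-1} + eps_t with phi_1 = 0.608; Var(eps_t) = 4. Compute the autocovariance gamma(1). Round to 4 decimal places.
\gamma(1) = 3.8583

Multiply the model equation by X_{t-k} and take expectations. With theta_0 = psi_0 = 1 and psi_j the MA(infinity) weights, this gives
  gamma(k) - sum_i phi_i gamma(k-i) = c_k,
  c_k = sigma^2 * sum_{j=k..q} theta_j psi_{j-k}   (c_k = 0 for k > q),
using gamma(-m) = gamma(m).
Pure AR (q = 0): c_0 = sigma^2 = 4, c_k = 0 for k >= 1.
Equations for k = 0 and k = 1 (AR order 1):
  gamma(0) = phi_1 gamma(1) + c_0
  gamma(1) = phi_1 gamma(0) + c_1
Substituting the second into the first: gamma(0) (1 - phi_1^2) = c_0 + phi_1 c_1, so
  gamma(0) = c_0 / (1 - phi_1^2) = 4 / (1 - (0.608)^2) = 4 / 0.630336 = 6.345822.
  gamma(1) = phi_1 gamma(0) = (0.608)(6.345822) = 3.85826.
Therefore gamma(1) = 3.8583 (to 4 decimal places).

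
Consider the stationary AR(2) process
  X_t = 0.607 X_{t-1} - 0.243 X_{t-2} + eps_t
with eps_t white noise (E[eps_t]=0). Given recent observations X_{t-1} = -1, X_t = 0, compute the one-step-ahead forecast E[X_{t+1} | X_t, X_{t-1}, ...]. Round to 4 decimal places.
E[X_{t+1} \mid \mathcal F_t] = 0.2430

For an AR(p) model X_t = c + sum_i phi_i X_{t-i} + eps_t, the
one-step-ahead conditional mean is
  E[X_{t+1} | X_t, ...] = c + sum_i phi_i X_{t+1-i}.
Substitute known values:
  E[X_{t+1} | ...] = (0.607) * (0) + (-0.243) * (-1)
                   = 0.2430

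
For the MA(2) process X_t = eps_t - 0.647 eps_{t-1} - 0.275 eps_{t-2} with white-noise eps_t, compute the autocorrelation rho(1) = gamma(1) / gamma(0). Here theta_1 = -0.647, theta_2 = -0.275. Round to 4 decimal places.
\rho(1) = -0.3139

For an MA(q) process with theta_0 = 1, the autocovariance is
  gamma(k) = sigma^2 * sum_{i=0..q-k} theta_i * theta_{i+k},
and rho(k) = gamma(k) / gamma(0). Sigma^2 cancels.
  numerator   = (1)*(-0.647) + (-0.647)*(-0.275) = -0.469075.
  denominator = (1)^2 + (-0.647)^2 + (-0.275)^2 = 1.494234.
  rho(1) = -0.469075 / 1.494234 = -0.3139.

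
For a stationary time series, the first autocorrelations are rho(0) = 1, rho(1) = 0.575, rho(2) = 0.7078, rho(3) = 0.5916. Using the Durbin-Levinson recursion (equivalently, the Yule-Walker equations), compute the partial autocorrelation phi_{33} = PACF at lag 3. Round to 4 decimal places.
\phi_{33} = 0.1969

The PACF at lag k is phi_{kk}, the last component of the solution
to the Yule-Walker system G_k phi = r_k where
  (G_k)_{ij} = rho(|i - j|), (r_k)_i = rho(i), i,j = 1..k.
Equivalently, Durbin-Levinson gives phi_{kk} iteratively:
  phi_{11} = rho(1)
  phi_{kk} = [rho(k) - sum_{j=1..k-1} phi_{k-1,j} rho(k-j)]
            / [1 - sum_{j=1..k-1} phi_{k-1,j} rho(j)],
  phi_{k,j} = phi_{k-1,j} - phi_{kk} phi_{k-1,k-j},  j = 1..k-1.
Step k = 1:
  phi_11 = rho(1) = 0.575.
Step k = 2:
  phi_22 = [rho(2) - phi_11 rho(1)] / [1 - phi_11 rho(1)] = [0.7078 - (0.575)(0.575)] / [1 - (0.575)(0.575)]
         = 0.377175 / 0.669375 = 0.563473.
  Update: phi_21 = phi_11 - phi_22 phi_11 = 0.575 - (0.563473)(0.575) = 0.251003.
Step k = 3:
  phi_33 = [rho(3) - phi_21 rho(2) - phi_22 rho(1)] / [1 - phi_21 rho(1) - phi_22 rho(2)]
    numerator   = 0.5916 - (0.251003)(0.7078) - (0.563473)(0.575) = 0.08994302
    denominator = 1 - (0.251003)(0.575) - (0.563473)(0.7078) = 0.45684692
  phi_33 = 0.08994302 / 0.45684692 = 0.1969.
Therefore phi_{33} = 0.1969.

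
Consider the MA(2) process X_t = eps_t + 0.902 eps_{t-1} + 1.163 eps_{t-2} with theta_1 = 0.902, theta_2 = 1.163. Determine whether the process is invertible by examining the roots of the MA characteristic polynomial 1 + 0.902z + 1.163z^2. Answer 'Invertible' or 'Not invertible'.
\text{Not invertible}

The MA(q) characteristic polynomial is P(z) = 1 + 0.902z + 1.163z^2.
Invertibility requires all roots to lie outside the unit circle, i.e. |z| > 1 for every root.
Set 1 + (0.902) z + (1.163) z^2 = 0, i.e. a z^2 + b z + c = 0 with a = 1.163, b = 0.902, c = 1.
Discriminant D = b^2 - 4ac = (0.902)^2 - 4*(1.163)*1 = 0.813604 - (4.652) = -3.838396.
D < 0, so the roots are the complex-conjugate pair z = (-b +/- i sqrt(-D)) / (2a) = -0.3878 +/- 0.8423i.
For a conjugate pair |z|^2 = z * conj(z) = (product of roots) = c/a = 1/(1.163) = 0.859845, so |z| = sqrt(0.859845) = 0.9273 for both roots.
Moduli of all roots: 0.9273, 0.9273.
All moduli strictly greater than 1? No.
Verdict: Not invertible.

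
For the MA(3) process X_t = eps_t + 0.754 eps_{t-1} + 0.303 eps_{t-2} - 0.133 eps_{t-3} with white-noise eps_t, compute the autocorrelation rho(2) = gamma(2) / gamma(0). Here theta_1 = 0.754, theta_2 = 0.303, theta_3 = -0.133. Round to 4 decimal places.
\rho(2) = 0.1208

For an MA(q) process with theta_0 = 1, the autocovariance is
  gamma(k) = sigma^2 * sum_{i=0..q-k} theta_i * theta_{i+k},
and rho(k) = gamma(k) / gamma(0). Sigma^2 cancels.
  numerator   = (1)*(0.303) + (0.754)*(-0.133) = 0.202718.
  denominator = (1)^2 + (0.754)^2 + (0.303)^2 + (-0.133)^2 = 1.678014.
  rho(2) = 0.202718 / 1.678014 = 0.1208.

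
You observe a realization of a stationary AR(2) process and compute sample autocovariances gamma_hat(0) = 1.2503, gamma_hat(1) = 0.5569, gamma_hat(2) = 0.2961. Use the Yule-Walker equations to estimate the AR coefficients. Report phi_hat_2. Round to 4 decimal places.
\hat\phi_{2} = 0.0479

The Yule-Walker equations for an AR(p) process read, in matrix form,
  Gamma_p phi = r_p,   with   (Gamma_p)_{ij} = gamma(|i - j|),
                       (r_p)_i = gamma(i),   i,j = 1..p.
Substitute the sample gammas (Toeplitz matrix and right-hand side of size 2):
  Gamma_p = [[1.2503, 0.5569], [0.5569, 1.2503]]
  r_p     = [0.5569, 0.2961]
Written out:
  1.2503 phi_1 + 0.5569 phi_2 = 0.5569
  0.5569 phi_1 + 1.2503 phi_2 = 0.2961
Solve by Cramer's rule:
  det = gamma(0)^2 - gamma(1)^2 = (1.2503)^2 - (0.5569)^2 = 1.56325009 - 0.31013761 = 1.25311248
  phi_hat_1 = [gamma(1) gamma(0) - gamma(1) gamma(2)] / det = [(0.5569)(1.2503) - (0.5569)(0.2961)] / 1.25311248 = 0.53139398 / 1.25311248 = 0.4241
  phi_hat_2 = [gamma(0) gamma(2) - gamma(1)^2] / det = [(1.2503)(0.2961) - (0.5569)^2] / 1.25311248 = 0.06007622 / 1.25311248 = 0.0479
So phi_hat = [0.4241, 0.0479].
Therefore phi_hat_2 = 0.0479.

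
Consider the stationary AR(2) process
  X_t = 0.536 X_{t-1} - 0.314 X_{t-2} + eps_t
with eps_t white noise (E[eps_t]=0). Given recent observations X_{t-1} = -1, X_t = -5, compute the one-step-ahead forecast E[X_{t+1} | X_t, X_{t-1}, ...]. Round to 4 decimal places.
E[X_{t+1} \mid \mathcal F_t] = -2.3660

For an AR(p) model X_t = c + sum_i phi_i X_{t-i} + eps_t, the
one-step-ahead conditional mean is
  E[X_{t+1} | X_t, ...] = c + sum_i phi_i X_{t+1-i}.
Substitute known values:
  E[X_{t+1} | ...] = (0.536) * (-5) + (-0.314) * (-1)
                   = -2.3660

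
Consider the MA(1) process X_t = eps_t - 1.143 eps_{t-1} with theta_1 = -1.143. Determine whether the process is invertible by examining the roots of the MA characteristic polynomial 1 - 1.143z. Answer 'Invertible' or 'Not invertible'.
\text{Not invertible}

The MA(q) characteristic polynomial is P(z) = 1 - 1.143z.
Invertibility requires all roots to lie outside the unit circle, i.e. |z| > 1 for every root.
This is linear in z: 1 + (-1.143) z = 0  =>  z = -1/(-1.143) = 0.874891,  |z| = 0.874891.
Moduli of all roots: 0.8749.
All moduli strictly greater than 1? No.
Verdict: Not invertible.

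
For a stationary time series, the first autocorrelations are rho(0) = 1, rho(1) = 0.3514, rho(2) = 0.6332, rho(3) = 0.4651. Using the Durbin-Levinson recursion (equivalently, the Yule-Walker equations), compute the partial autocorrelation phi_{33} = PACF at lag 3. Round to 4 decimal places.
\phi_{33} = 0.2890

The PACF at lag k is phi_{kk}, the last component of the solution
to the Yule-Walker system G_k phi = r_k where
  (G_k)_{ij} = rho(|i - j|), (r_k)_i = rho(i), i,j = 1..k.
Equivalently, Durbin-Levinson gives phi_{kk} iteratively:
  phi_{11} = rho(1)
  phi_{kk} = [rho(k) - sum_{j=1..k-1} phi_{k-1,j} rho(k-j)]
            / [1 - sum_{j=1..k-1} phi_{k-1,j} rho(j)],
  phi_{k,j} = phi_{k-1,j} - phi_{kk} phi_{k-1,k-j},  j = 1..k-1.
Step k = 1:
  phi_11 = rho(1) = 0.3514.
Step k = 2:
  phi_22 = [rho(2) - phi_11 rho(1)] / [1 - phi_11 rho(1)] = [0.6332 - (0.3514)(0.3514)] / [1 - (0.3514)(0.3514)]
         = 0.50971804 / 0.87651804 = 0.581526.
  Update: phi_21 = phi_11 - phi_22 phi_11 = 0.3514 - (0.581526)(0.3514) = 0.147052.
Step k = 3:
  phi_33 = [rho(3) - phi_21 rho(2) - phi_22 rho(1)] / [1 - phi_21 rho(1) - phi_22 rho(2)]
    numerator   = 0.4651 - (0.147052)(0.6332) - (0.581526)(0.3514) = 0.16763859
    denominator = 1 - (0.147052)(0.3514) - (0.581526)(0.6332) = 0.58010374
  phi_33 = 0.16763859 / 0.58010374 = 0.289.
Therefore phi_{33} = 0.2890.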